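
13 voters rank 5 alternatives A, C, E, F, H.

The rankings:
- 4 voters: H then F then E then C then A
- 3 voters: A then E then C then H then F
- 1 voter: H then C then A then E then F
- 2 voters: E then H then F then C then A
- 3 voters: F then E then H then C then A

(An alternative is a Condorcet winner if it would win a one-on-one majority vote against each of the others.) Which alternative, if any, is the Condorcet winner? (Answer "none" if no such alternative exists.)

none

Pairwise majorities:
A vs C: A is ranked higher on 3 ballots, C on 10. C wins 10–3.
A vs E: 3+1 = 4 for A, 9 for E — E by 9–4.
A vs F: F, 9–4.
A vs H: H wins 10–3.
C vs E: C is ranked higher on 1 ballot, E on 12. E wins 12–1.
C–F: F 9–4.
C vs H: 3 to 10, H.
E vs F: F wins 7–6.
E vs H: E preferred on 3+2+3 = 8 ballots; E wins 8–5.
F vs H: F preferred on 3 ballots; H wins 10–3.
No alternative is unbeaten: A loses to C; C loses to E; E loses to F; F loses to H; H loses to E. In particular E → H → F → E is a majority cycle — no Condorcet winner exists.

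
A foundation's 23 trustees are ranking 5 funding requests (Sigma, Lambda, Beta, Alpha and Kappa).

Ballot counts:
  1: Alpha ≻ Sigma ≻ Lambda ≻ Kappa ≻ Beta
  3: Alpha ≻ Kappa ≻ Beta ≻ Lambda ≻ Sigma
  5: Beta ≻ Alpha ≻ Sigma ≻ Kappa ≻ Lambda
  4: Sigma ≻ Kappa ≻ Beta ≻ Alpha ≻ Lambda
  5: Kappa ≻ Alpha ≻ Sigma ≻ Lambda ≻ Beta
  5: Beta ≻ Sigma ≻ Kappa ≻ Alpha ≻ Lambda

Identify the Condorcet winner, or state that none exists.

none

Pairwise majorities:
Sigma vs Lambda: Sigma wins 20–3.
Sigma vs Beta: Beta wins 13–10.
Sigma vs Alpha: Alpha, 14–9.
Sigma vs Kappa: Sigma preferred on 1+5+4+5 = 15 ballots; Sigma wins 15–8.
Lambda vs Beta: 6 to 17, Beta.
Lambda vs Alpha: 0 to 23, Alpha.
Lambda vs Kappa: Kappa wins 22–1.
Beta vs Alpha: 5+4+5 = 14 for Beta, 9 for Alpha — Beta by 14–9.
Beta vs Kappa: Kappa wins 13–10.
Alpha vs Kappa: Kappa wins 14–9.
No project is unbeaten: Sigma loses to Beta; Lambda loses to Sigma; Beta loses to Kappa; Alpha loses to Beta; Kappa loses to Sigma. In particular Sigma > Kappa > Beta > Sigma is a majority cycle — no Condorcet winner exists.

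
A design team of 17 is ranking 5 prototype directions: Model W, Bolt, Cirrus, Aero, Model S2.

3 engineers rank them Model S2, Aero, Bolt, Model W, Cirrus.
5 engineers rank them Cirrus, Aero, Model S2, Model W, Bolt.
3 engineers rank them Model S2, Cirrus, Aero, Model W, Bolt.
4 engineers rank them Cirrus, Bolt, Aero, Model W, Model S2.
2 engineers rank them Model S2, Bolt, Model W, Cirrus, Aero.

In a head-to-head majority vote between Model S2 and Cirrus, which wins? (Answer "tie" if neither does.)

Ballots ranking Model S2 above Cirrus: 3 + 3 + 2 = 8.
Ballots ranking Cirrus above Model S2: 17 − 8 = 9.
Cirrus wins the head-to-head 9–8.

Cirrus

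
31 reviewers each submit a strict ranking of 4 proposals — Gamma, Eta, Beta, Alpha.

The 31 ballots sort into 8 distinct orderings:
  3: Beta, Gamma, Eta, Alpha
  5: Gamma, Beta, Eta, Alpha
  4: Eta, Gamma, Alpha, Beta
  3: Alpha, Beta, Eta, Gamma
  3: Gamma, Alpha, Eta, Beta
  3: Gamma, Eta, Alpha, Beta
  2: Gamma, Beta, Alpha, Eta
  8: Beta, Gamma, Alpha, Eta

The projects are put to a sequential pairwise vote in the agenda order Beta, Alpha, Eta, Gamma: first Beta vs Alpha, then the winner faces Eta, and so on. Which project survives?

Gamma

Round 1: Beta vs Alpha — 18–13, Beta advances.
Round 2: Beta vs Eta — 21–10, Beta advances.
Round 3: Beta vs Gamma — 14–17, Gamma advances.
Gamma survives the agenda.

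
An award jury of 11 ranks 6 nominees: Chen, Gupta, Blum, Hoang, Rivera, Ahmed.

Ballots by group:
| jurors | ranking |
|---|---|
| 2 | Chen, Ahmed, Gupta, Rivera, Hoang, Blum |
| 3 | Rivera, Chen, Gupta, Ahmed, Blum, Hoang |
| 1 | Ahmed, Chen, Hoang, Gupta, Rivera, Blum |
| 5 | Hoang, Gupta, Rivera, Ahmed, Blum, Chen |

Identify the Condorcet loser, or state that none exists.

Pairwise majorities:
Chen vs Gupta: Chen is ranked higher on 2+3+1 = 6 ballots, Gupta on 5. Chen wins 6–5.
Chen–Blum: Chen 6–5.
Chen–Hoang: Chen 6–5.
Chen–Rivera: Rivera 8–3.
Chen vs Ahmed: Ahmed, 6–5.
Gupta vs Blum: Gupta wins 11–0.
Gupta vs Hoang: Hoang wins 6–5.
Gupta vs Rivera: 2+1+5 = 8 for Gupta, 3 for Rivera — Gupta by 8–3.
Gupta vs Ahmed: 3+5 = 8 for Gupta, 3 for Ahmed — Gupta by 8–3.
Blum vs Hoang: Hoang wins 8–3.
Blum vs Rivera: Rivera wins 11–0.
Blum vs Ahmed: Ahmed, 11–0.
Hoang vs Rivera: Hoang, 6–5.
Hoang vs Ahmed: 5 to 6, Ahmed.
Rivera vs Ahmed: Rivera, 8–3.
Only Blum has no wins; Blum is the Condorcet loser.

Blum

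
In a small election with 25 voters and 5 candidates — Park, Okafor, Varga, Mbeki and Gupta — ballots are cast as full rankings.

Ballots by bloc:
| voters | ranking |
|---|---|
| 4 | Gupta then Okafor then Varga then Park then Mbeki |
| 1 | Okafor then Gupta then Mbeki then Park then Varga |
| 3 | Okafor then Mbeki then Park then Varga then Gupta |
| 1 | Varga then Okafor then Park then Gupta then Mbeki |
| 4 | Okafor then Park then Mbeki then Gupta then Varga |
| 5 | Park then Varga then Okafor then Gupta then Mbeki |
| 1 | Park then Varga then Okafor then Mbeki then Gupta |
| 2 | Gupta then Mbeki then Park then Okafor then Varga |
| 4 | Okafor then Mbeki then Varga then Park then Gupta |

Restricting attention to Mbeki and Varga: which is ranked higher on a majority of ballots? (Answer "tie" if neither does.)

Mbeki

Ballots ranking Mbeki above Varga: 1 + 3 + 4 + 2 + 4 = 14.
Ballots ranking Varga above Mbeki: 25 − 14 = 11.
Mbeki wins the head-to-head 14–11.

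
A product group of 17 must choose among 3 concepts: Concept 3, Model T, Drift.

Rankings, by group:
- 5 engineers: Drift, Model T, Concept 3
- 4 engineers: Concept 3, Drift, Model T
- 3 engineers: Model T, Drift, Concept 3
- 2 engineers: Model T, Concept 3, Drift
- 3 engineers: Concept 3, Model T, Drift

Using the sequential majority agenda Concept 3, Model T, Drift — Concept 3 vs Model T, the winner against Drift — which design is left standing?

Round 1: Concept 3 vs Model T — 7–10, Model T advances.
Round 2: Model T vs Drift — 8–9, Drift advances.
Drift survives the agenda.

Drift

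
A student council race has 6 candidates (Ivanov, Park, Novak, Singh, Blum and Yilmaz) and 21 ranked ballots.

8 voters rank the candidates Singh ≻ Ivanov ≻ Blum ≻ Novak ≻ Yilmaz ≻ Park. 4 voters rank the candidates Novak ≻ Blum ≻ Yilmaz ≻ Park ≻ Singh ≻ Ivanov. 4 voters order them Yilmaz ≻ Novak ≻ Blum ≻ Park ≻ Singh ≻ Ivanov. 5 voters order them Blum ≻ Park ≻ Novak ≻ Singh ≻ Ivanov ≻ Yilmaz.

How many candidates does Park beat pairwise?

2

Park against each rival (21 voters):
Park vs Ivanov: Park, 13–8.
Park–Novak: Novak 16–5.
Park vs Singh: Park preferred on 4+4+5 = 13 ballots; Park wins 13–8.
Park vs Blum: Blum wins 21–0.
Park vs Yilmaz: Yilmaz, 16–5.
Park beats Ivanov, Singh; loses to Novak, Blum, Yilmaz — 2 pairwise wins.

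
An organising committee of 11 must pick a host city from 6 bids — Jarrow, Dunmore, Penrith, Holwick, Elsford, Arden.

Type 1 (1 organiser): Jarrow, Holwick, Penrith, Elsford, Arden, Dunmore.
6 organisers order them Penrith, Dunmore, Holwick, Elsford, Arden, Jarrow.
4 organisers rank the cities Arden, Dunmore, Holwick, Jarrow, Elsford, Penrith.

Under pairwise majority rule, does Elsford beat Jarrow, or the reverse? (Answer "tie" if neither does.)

Ballots ranking Elsford above Jarrow: 6.
Ballots ranking Jarrow above Elsford: 11 − 6 = 5.
Elsford wins the head-to-head 6–5.

Elsford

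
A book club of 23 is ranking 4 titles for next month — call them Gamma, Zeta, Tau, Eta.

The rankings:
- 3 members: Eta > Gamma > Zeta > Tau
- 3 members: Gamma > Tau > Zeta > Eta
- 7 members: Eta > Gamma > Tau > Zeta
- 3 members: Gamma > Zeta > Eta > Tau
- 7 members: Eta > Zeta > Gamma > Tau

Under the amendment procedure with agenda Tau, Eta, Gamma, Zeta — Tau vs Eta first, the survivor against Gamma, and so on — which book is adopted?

Eta

Round 1: Tau vs Eta — 3–20, Eta advances.
Round 2: Eta vs Gamma — 17–6, Eta advances.
Round 3: Eta vs Zeta — 17–6, Eta advances.
Eta survives the agenda.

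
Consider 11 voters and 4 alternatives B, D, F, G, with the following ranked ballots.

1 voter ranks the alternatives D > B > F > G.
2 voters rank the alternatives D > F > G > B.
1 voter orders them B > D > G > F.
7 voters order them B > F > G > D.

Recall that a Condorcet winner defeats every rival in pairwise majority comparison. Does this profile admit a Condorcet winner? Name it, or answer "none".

B

Check each pair by majority over 11 ballots:
B vs D: B is ranked higher on 1+7 = 8 ballots, D on 3. B wins 8–3.
B vs F: B preferred on 1+1+7 = 9 ballots; B wins 9–2.
B vs G: B preferred on 1+1+7 = 9 ballots; B wins 9–2.
D vs F: D is ranked higher on 1+2+1 = 4 ballots, F on 7. F wins 7–4.
D vs G: 4 to 7, G.
F vs G: 10 to 1, F.
B wins every pairwise contest, so B is the Condorcet winner.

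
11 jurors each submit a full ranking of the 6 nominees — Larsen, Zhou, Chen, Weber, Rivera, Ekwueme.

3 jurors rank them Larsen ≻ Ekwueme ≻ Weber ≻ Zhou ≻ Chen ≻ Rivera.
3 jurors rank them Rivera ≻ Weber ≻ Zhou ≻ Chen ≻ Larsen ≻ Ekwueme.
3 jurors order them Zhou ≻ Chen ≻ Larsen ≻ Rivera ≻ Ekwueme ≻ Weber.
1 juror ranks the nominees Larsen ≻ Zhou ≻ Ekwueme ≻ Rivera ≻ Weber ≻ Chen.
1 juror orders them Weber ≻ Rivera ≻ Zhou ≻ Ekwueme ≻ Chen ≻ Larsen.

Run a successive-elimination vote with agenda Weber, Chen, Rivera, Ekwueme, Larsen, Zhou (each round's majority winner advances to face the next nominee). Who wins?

Zhou

Round 1: Weber vs Chen — 8–3, Weber advances.
Round 2: Weber vs Rivera — 4–7, Rivera advances.
Round 3: Rivera vs Ekwueme — 7–4, Rivera advances.
Round 4: Rivera vs Larsen — 4–7, Larsen advances.
Round 5: Larsen vs Zhou — 4–7, Zhou advances.
Zhou survives the agenda.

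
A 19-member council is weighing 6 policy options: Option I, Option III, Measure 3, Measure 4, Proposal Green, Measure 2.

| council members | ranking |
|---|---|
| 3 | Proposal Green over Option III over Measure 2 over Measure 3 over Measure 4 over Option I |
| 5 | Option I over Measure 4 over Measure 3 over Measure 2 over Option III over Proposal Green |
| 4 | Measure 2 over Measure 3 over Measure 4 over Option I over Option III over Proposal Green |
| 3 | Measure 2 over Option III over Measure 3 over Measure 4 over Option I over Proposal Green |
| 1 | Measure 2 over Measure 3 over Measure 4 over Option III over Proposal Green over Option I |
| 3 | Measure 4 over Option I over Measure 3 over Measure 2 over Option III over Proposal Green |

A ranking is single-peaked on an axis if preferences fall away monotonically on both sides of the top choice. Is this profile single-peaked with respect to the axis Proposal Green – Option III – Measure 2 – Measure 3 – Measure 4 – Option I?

Axis positions: Proposal Green=1, Option III=2, Measure 2=3, Measure 3=4, Measure 4=5, Option I=6.
Type 1 (peak Proposal Green at position 1): ranking walks positions 1-2-3-4-5-6, expanding outward from the peak — single-peaked.
Type 2 (peak Option I at position 6): ranking walks positions 6-5-4-3-2-1, expanding outward from the peak — single-peaked.
Type 3 (peak Measure 2 at position 3): ranking walks positions 3-4-5-6-2-1, expanding outward from the peak — single-peaked.
Type 4 (peak Measure 2 at position 3): ranking walks positions 3-2-4-5-6-1, expanding outward from the peak — single-peaked.
Type 5 (peak Measure 2 at position 3): ranking walks positions 3-4-5-2-1-6, expanding outward from the peak — single-peaked.
Type 6 (peak Measure 4 at position 5): ranking walks positions 5-6-4-3-2-1, expanding outward from the peak — single-peaked.
Every ranking is single-peaked on this axis.

yes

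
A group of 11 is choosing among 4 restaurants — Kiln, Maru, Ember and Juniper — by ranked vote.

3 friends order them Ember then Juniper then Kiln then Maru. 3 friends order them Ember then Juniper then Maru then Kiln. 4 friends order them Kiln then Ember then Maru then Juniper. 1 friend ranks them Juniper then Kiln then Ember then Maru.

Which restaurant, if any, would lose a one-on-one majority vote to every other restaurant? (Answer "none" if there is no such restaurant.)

Head-to-head results (11 friends):
Kiln vs Maru: Kiln is ranked higher on 3+4+1 = 8 ballots, Maru on 3. Kiln wins 8–3.
Kiln vs Ember: Ember wins 6–5.
Kiln vs Juniper: Juniper wins 7–4.
Maru vs Ember: Maru preferred on 0 ballots; Ember wins 11–0.
Maru–Juniper: Juniper 7–4.
Ember vs Juniper: 10 to 1, Ember.
Only Maru has no wins; Maru is the Condorcet loser.

Maru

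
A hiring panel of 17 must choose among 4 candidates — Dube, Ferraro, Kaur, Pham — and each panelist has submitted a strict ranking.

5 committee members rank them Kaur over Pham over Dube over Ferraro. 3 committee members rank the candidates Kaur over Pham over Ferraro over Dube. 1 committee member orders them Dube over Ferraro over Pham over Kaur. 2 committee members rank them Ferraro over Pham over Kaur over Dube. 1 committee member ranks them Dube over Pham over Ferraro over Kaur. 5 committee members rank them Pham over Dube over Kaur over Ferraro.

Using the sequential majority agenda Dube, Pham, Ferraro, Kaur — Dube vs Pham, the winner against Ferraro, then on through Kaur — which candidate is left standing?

Pham

Round 1: Dube vs Pham — 2–15, Pham advances.
Round 2: Pham vs Ferraro — 14–3, Pham advances.
Round 3: Pham vs Kaur — 9–8, Pham advances.
The agenda winner is Pham.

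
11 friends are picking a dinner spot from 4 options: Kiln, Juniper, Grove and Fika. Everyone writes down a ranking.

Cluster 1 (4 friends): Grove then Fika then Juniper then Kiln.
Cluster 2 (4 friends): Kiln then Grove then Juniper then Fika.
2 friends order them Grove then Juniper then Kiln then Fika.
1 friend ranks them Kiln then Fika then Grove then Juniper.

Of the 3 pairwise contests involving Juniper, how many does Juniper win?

2

Juniper against each rival (11 friends):
Juniper vs Kiln: Juniper, 6–5.
Juniper vs Grove: Grove wins 11–0.
Juniper vs Fika: Juniper, 6–5.
Juniper beats Kiln, Fika; loses to Grove — 2 pairwise wins.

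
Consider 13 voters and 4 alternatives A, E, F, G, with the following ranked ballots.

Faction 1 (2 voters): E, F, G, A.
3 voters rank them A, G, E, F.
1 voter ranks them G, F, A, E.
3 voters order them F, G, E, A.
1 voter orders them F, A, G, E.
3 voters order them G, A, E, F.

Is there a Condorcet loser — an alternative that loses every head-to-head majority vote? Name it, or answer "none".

Pairwise majorities:
A vs E: 3+1+1+3 = 8 for A, 5 for E — A by 8–5.
A vs F: 6 to 7, F.
A–G: G 9–4.
E–F: E 8–5.
E vs G: G, 11–2.
F vs G: G wins 7–6.
Every alternative wins at least one matchup (A beats E; E beats F; F beats A; G beats A), so there is no Condorcet loser.

none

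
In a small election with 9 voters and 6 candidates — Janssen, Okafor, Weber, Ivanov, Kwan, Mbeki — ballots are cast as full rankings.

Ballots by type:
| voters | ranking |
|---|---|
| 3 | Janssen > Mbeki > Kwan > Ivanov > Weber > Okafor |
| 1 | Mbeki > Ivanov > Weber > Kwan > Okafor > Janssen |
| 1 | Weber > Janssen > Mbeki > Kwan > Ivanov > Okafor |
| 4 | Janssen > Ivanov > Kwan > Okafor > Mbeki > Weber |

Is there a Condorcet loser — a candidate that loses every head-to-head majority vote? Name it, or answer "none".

Head-to-head results (9 voters):
Janssen–Okafor: Janssen 8–1.
Janssen vs Weber: Janssen, 7–2.
Janssen–Ivanov: Janssen 8–1.
Janssen vs Kwan: Janssen, 8–1.
Janssen–Mbeki: Janssen 8–1.
Okafor vs Weber: Weber wins 5–4.
Okafor vs Ivanov: 0 to 9, Ivanov.
Okafor–Kwan: Kwan 9–0.
Okafor vs Mbeki: Mbeki, 5–4.
Weber vs Ivanov: Weber is ranked higher on 1 ballot, Ivanov on 8. Ivanov wins 8–1.
Weber vs Kwan: 1+1 = 2 for Weber, 7 for Kwan — Kwan by 7–2.
Weber vs Mbeki: 1 for Weber, 8 for Mbeki — Mbeki by 8–1.
Ivanov vs Kwan: Ivanov preferred on 1+4 = 5 ballots; Ivanov wins 5–4.
Ivanov vs Mbeki: Ivanov preferred on 4 ballots; Mbeki wins 5–4.
Kwan vs Mbeki: Mbeki, 5–4.
Only Okafor has no wins; Okafor is the Condorcet loser.

Okafor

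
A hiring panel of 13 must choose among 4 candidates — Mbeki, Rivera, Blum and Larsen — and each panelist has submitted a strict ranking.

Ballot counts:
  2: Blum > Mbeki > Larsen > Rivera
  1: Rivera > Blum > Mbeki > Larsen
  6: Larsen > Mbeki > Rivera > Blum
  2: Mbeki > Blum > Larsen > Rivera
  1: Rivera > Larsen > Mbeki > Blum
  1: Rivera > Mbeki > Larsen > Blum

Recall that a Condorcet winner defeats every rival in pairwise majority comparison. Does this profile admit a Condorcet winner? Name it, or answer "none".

Larsen

Head-to-head results (13 committee members):
Mbeki vs Rivera: Mbeki, 10–3.
Mbeki vs Blum: Mbeki, 10–3.
Mbeki vs Larsen: Larsen, 7–6.
Rivera vs Blum: Rivera wins 9–4.
Rivera vs Larsen: Larsen, 10–3.
Blum vs Larsen: Larsen, 8–5.
Only Larsen has no losses; Larsen is the Condorcet winner.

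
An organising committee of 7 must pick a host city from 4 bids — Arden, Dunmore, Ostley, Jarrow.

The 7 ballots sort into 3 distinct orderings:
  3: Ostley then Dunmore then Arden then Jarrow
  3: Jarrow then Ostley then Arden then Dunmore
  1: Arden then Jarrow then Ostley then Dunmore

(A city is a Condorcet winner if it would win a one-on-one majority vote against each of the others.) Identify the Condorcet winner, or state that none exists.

Head-to-head results (7 organisers):
Arden–Dunmore: Arden 4–3.
Arden vs Ostley: Ostley, 6–1.
Arden vs Jarrow: Arden wins 4–3.
Dunmore vs Ostley: Ostley wins 7–0.
Dunmore vs Jarrow: Jarrow, 4–3.
Ostley vs Jarrow: Jarrow wins 4–3.
Each city drops at least one matchup (Arden loses to Ostley; Dunmore loses to Arden; Ostley loses to Jarrow; Jarrow loses to Arden); the cycle Arden beats Jarrow beats Ostley beats Arden rules out a Condorcet winner.

none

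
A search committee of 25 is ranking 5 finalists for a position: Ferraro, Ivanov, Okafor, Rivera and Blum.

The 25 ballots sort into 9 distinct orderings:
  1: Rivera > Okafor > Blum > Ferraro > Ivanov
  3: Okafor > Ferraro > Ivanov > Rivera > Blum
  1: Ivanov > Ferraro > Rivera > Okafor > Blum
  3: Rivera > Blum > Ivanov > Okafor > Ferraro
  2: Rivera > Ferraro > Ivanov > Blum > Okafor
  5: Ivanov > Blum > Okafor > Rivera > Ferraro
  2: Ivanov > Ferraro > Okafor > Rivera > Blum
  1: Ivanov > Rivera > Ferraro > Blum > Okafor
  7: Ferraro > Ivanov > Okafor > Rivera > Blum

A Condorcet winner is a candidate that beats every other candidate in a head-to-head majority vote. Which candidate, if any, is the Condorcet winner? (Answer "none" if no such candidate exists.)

Ferraro

Check each pair by majority over 25 ballots:
Ferraro vs Ivanov: Ferraro is ranked higher on 1+3+2+7 = 13 ballots, Ivanov on 12. Ferraro wins 13–12.
Ferraro vs Okafor: Ferraro is ranked higher on 1+2+2+1+7 = 13 ballots, Okafor on 12. Ferraro wins 13–12.
Ferraro vs Rivera: Ferraro is ranked higher on 3+1+2+7 = 13 ballots, Rivera on 12. Ferraro wins 13–12.
Ferraro vs Blum: 3+1+2+2+1+7 = 16 for Ferraro, 9 for Blum — Ferraro by 16–9.
Ivanov vs Okafor: 21 to 4, Ivanov.
Ivanov vs Rivera: Ivanov is ranked higher on 3+1+5+2+1+7 = 19 ballots, Rivera on 6. Ivanov wins 19–6.
Ivanov vs Blum: Ivanov is ranked higher on 21 ballots, Blum on 4. Ivanov wins 21–4.
Okafor vs Rivera: Okafor is ranked higher on 3+5+2+7 = 17 ballots, Rivera on 8. Okafor wins 17–8.
Okafor vs Blum: Okafor preferred on 1+3+1+2+7 = 14 ballots; Okafor wins 14–11.
Rivera vs Blum: 20 to 5, Rivera.
Only Ferraro has no losses; Ferraro is the Condorcet winner.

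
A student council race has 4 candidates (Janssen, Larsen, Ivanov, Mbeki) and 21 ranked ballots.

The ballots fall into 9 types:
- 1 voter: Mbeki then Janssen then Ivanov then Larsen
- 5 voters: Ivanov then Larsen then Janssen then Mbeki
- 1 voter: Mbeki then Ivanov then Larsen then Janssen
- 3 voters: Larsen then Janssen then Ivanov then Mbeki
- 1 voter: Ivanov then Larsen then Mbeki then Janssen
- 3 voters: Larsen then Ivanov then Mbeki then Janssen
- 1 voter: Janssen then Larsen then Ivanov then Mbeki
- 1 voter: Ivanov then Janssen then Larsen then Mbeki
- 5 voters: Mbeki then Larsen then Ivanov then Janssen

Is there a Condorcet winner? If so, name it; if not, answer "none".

Larsen

Check each pair by majority over 21 ballots:
Janssen vs Larsen: Janssen preferred on 1+1+1 = 3 ballots; Larsen wins 18–3.
Janssen vs Ivanov: 1+3+1 = 5 for Janssen, 16 for Ivanov — Ivanov by 16–5.
Janssen vs Mbeki: 10 to 11, Mbeki.
Larsen vs Ivanov: 3+3+1+5 = 12 for Larsen, 9 for Ivanov — Larsen by 12–9.
Larsen vs Mbeki: Larsen is ranked higher on 5+3+1+3+1+1 = 14 ballots, Mbeki on 7. Larsen wins 14–7.
Ivanov vs Mbeki: Ivanov is ranked higher on 5+3+1+3+1+1 = 14 ballots, Mbeki on 7. Ivanov wins 14–7.
Larsen wins every pairwise contest, so Larsen is the Condorcet winner.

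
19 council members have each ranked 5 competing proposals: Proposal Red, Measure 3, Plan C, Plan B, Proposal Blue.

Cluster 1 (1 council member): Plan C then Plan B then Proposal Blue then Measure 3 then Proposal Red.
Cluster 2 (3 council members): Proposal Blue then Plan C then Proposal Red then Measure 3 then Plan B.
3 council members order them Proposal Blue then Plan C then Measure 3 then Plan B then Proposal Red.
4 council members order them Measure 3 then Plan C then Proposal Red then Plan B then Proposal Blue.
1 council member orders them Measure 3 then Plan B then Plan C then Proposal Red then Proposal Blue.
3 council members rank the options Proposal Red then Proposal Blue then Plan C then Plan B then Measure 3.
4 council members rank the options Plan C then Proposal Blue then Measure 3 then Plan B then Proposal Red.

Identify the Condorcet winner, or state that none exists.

Check each pair by majority over 19 ballots:
Proposal Red vs Measure 3: Proposal Red preferred on 3+3 = 6 ballots; Measure 3 wins 13–6.
Proposal Red vs Plan C: 3 for Proposal Red, 16 for Plan C — Plan C by 16–3.
Proposal Red vs Plan B: 3+4+3 = 10 for Proposal Red, 9 for Plan B — Proposal Red by 10–9.
Proposal Red vs Proposal Blue: 8 to 11, Proposal Blue.
Measure 3 vs Plan C: Measure 3 preferred on 4+1 = 5 ballots; Plan C wins 14–5.
Measure 3 vs Plan B: Measure 3 is ranked higher on 3+3+4+1+4 = 15 ballots, Plan B on 4. Measure 3 wins 15–4.
Measure 3 vs Proposal Blue: 4+1 = 5 for Measure 3, 14 for Proposal Blue — Proposal Blue by 14–5.
Plan C vs Plan B: 18 to 1, Plan C.
Plan C vs Proposal Blue: 1+4+1+4 = 10 for Plan C, 9 for Proposal Blue — Plan C by 10–9.
Plan B vs Proposal Blue: Plan B preferred on 1+4+1 = 6 ballots; Proposal Blue wins 13–6.
Plan C wins every pairwise contest, so Plan C is the Condorcet winner.

Plan C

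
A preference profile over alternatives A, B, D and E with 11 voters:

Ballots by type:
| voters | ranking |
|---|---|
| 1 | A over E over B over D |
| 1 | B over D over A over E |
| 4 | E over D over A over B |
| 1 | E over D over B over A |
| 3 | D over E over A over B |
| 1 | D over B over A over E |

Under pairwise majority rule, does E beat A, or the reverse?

Ballots ranking E above A: 4 + 1 + 3 = 8.
Ballots ranking A above E: 11 − 8 = 3.
E wins the head-to-head 8–3.

E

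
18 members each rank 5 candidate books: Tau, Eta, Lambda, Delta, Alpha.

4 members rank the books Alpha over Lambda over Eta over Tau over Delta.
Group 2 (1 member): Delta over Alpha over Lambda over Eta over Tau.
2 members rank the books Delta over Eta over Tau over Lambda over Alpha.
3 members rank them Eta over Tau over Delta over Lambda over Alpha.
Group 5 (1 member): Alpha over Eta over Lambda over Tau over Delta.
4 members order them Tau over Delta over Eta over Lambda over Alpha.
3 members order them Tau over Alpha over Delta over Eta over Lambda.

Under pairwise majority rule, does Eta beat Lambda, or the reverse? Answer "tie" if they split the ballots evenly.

Eta

Ballots ranking Eta above Lambda: 2 + 3 + 1 + 4 + 3 = 13.
Ballots ranking Lambda above Eta: 18 − 13 = 5.
Eta wins the head-to-head 13–5.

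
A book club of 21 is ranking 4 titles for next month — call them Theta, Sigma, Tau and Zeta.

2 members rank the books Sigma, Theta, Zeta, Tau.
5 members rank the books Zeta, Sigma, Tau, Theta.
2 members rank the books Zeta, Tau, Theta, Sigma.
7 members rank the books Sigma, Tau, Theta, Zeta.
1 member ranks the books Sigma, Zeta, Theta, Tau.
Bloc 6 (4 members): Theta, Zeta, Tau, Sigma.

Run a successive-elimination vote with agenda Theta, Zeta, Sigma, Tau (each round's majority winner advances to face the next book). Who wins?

Round 1: Theta vs Zeta — 13–8, Theta advances.
Round 2: Theta vs Sigma — 6–15, Sigma advances.
Round 3: Sigma vs Tau — 15–6, Sigma advances.
Sigma survives the agenda.

Sigma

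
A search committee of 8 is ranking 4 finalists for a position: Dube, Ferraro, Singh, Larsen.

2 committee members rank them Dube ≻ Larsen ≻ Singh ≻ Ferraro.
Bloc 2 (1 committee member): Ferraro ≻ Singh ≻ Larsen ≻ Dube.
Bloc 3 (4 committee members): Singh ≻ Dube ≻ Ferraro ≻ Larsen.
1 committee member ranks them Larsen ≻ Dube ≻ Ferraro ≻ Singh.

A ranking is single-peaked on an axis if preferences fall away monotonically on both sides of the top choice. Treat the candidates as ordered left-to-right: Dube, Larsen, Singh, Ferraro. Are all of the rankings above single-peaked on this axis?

no

Axis positions: Dube=1, Larsen=2, Singh=3, Ferraro=4.
Bloc 1 (peak Dube at position 1): ranking walks positions 1-2-3-4, expanding outward from the peak — single-peaked.
Bloc 2 (peak Ferraro at position 4): ranking walks positions 4-3-2-1, expanding outward from the peak — single-peaked.
Bloc 3: ranking walks positions 3-1-4-2; Dube is ranked above Larsen even though Larsen lies between Dube and the peak Singh on the axis — preferences dip and rise again. Not single-peaked.
Bloc 4: ranking walks positions 2-1-4-3; Ferraro is ranked above Singh even though Singh lies between Ferraro and the peak Larsen on the axis — preferences dip and rise again. Not single-peaked.
Bloc 3 violates single-peakedness, so the profile is not single-peaked on this axis.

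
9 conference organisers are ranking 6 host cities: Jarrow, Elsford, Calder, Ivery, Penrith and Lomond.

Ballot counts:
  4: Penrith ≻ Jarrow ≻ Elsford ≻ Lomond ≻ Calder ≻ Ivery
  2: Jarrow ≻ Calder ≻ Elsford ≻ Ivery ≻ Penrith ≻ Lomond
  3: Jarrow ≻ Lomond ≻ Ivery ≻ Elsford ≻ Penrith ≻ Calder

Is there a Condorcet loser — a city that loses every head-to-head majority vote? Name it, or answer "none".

Pairwise majorities:
Jarrow vs Elsford: 9 to 0, Jarrow.
Jarrow–Calder: Jarrow 9–0.
Jarrow vs Ivery: Jarrow wins 9–0.
Jarrow vs Penrith: Jarrow preferred on 2+3 = 5 ballots; Jarrow wins 5–4.
Jarrow vs Lomond: 9 to 0, Jarrow.
Elsford vs Calder: 7 to 2, Elsford.
Elsford vs Ivery: Elsford, 6–3.
Elsford vs Penrith: Elsford, 5–4.
Elsford vs Lomond: Elsford preferred on 4+2 = 6 ballots; Elsford wins 6–3.
Calder–Ivery: Calder 6–3.
Calder vs Penrith: 2 for Calder, 7 for Penrith — Penrith by 7–2.
Calder vs Lomond: 2 to 7, Lomond.
Ivery vs Penrith: Ivery wins 5–4.
Ivery vs Lomond: 2 to 7, Lomond.
Penrith vs Lomond: Penrith preferred on 4+2 = 6 ballots; Penrith wins 6–3.
Each city has at least one pairwise win (Jarrow beats Elsford; Elsford beats Calder; Calder beats Ivery; Ivery beats Penrith; Penrith beats Calder; Lomond beats Calder) — no Condorcet loser.

none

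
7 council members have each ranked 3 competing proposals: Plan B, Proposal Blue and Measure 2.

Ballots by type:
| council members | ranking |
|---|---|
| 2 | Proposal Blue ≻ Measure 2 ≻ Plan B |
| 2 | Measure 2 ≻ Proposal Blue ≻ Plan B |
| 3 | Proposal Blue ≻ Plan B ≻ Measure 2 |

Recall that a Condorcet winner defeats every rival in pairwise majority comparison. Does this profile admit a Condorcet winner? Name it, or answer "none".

Proposal Blue

Head-to-head results (7 council members):
Plan B vs Proposal Blue: Plan B preferred on 0 ballots; Proposal Blue wins 7–0.
Plan B vs Measure 2: 3 to 4, Measure 2.
Proposal Blue vs Measure 2: Proposal Blue preferred on 2+3 = 5 ballots; Proposal Blue wins 5–2.
Only Proposal Blue has no losses; Proposal Blue is the Condorcet winner.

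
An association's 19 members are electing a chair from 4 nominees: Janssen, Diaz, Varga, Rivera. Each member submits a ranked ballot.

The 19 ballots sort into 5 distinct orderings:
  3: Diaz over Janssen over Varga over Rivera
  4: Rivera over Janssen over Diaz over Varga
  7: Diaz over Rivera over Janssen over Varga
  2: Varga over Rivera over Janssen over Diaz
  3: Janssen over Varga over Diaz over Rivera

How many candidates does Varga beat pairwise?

0

Varga against each rival (19 voters):
Varga–Janssen: Janssen 17–2.
Varga vs Diaz: Diaz, 14–5.
Varga vs Rivera: Varga preferred on 3+2+3 = 8 ballots; Rivera wins 11–8.
Varga beats no one; loses to Janssen, Diaz, Rivera — 0 pairwise wins.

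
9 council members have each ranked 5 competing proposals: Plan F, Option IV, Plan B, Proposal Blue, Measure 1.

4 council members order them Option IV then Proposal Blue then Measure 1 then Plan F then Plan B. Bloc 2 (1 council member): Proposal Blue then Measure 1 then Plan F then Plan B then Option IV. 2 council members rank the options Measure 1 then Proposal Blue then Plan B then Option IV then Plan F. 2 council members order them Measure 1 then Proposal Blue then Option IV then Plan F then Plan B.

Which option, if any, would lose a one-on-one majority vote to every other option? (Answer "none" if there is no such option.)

Head-to-head results (9 council members):
Plan F vs Option IV: Option IV, 8–1.
Plan F vs Plan B: 7 to 2, Plan F.
Plan F vs Proposal Blue: 0 to 9, Proposal Blue.
Plan F–Measure 1: Measure 1 9–0.
Option IV vs Plan B: 6 to 3, Option IV.
Option IV vs Proposal Blue: Proposal Blue wins 5–4.
Option IV vs Measure 1: 4 for Option IV, 5 for Measure 1 — Measure 1 by 5–4.
Plan B vs Proposal Blue: Proposal Blue wins 9–0.
Plan B vs Measure 1: 0 for Plan B, 9 for Measure 1 — Measure 1 by 9–0.
Proposal Blue vs Measure 1: Proposal Blue is ranked higher on 4+1 = 5 ballots, Measure 1 on 4. Proposal Blue wins 5–4.
Plan B is beaten in every head-to-head and is the Condorcet loser.

Plan B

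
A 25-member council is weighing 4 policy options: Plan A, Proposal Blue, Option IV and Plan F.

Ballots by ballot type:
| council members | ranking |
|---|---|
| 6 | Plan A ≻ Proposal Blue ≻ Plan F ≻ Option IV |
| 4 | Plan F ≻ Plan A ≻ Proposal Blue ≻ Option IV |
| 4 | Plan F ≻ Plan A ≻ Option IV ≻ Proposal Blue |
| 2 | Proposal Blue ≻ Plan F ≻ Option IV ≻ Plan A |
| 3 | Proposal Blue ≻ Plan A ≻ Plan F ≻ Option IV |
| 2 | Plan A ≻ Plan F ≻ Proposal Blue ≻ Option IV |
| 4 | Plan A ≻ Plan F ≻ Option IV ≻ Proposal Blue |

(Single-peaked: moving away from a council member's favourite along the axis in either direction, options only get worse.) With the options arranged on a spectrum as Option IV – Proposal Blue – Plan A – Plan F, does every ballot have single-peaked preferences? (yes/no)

no

Axis positions: Option IV=1, Proposal Blue=2, Plan A=3, Plan F=4.
Ballot type 1 (peak Plan A at position 3): ranking walks positions 3-2-4-1, expanding outward from the peak — single-peaked.
Ballot type 2 (peak Plan F at position 4): ranking walks positions 4-3-2-1, expanding outward from the peak — single-peaked.
Ballot type 3: ranking walks positions 4-3-1-2; Option IV is ranked above Proposal Blue even though Proposal Blue lies between Option IV and the peak Plan F on the axis — preferences dip and rise again. Not single-peaked.
Ballot type 4: ranking walks positions 2-4-1-3; Plan F is ranked above Plan A even though Plan A lies between Plan F and the peak Proposal Blue on the axis — preferences dip and rise again. Not single-peaked.
Ballot type 5 (peak Proposal Blue at position 2): ranking walks positions 2-3-4-1, expanding outward from the peak — single-peaked.
Ballot type 6 (peak Plan A at position 3): ranking walks positions 3-4-2-1, expanding outward from the peak — single-peaked.
Ballot type 7: ranking walks positions 3-4-1-2; Option IV is ranked above Proposal Blue even though Proposal Blue lies between Option IV and the peak Plan A on the axis — preferences dip and rise again. Not single-peaked.
Ballot type 3 violates single-peakedness, so the profile is not single-peaked on this axis.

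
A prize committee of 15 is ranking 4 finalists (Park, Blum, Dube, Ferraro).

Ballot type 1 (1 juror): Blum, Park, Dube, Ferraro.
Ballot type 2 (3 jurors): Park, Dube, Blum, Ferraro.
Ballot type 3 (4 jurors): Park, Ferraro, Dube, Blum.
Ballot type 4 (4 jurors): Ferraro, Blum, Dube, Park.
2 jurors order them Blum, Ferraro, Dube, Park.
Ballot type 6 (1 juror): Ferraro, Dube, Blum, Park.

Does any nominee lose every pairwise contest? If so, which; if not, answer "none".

none

Pairwise majorities:
Park vs Blum: Blum, 8–7.
Park–Dube: Park 8–7.
Park vs Ferraro: Park wins 8–7.
Blum vs Dube: 7 to 8, Dube.
Blum vs Ferraro: Ferraro wins 9–6.
Dube–Ferraro: Ferraro 11–4.
No nominee is winless: Park beats Dube; Blum beats Park; Dube beats Blum; Ferraro beats Blum. There is no Condorcet loser.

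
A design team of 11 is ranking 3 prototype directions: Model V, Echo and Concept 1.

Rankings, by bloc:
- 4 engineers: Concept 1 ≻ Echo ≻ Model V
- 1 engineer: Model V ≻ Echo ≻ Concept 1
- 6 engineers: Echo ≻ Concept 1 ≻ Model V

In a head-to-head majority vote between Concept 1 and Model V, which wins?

Concept 1

Ballots ranking Concept 1 above Model V: 4 + 6 = 10.
Ballots ranking Model V above Concept 1: 11 − 10 = 1.
Concept 1 wins the head-to-head 10–1.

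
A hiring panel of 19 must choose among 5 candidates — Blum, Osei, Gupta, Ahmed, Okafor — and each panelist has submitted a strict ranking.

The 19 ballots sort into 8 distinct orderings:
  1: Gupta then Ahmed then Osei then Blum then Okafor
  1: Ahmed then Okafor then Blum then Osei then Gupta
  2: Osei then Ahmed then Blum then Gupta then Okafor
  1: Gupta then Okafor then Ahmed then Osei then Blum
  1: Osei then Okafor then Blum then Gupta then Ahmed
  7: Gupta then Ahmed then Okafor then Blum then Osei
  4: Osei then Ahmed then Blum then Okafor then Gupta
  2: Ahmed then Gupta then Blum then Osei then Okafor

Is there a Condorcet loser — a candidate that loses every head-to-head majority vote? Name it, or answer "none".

Head-to-head results (19 committee members):
Blum–Osei: Blum 10–9.
Blum vs Gupta: Gupta wins 11–8.
Blum vs Ahmed: Ahmed wins 18–1.
Blum vs Okafor: Okafor, 10–9.
Osei vs Gupta: Osei preferred on 1+2+1+4 = 8 ballots; Gupta wins 11–8.
Osei vs Ahmed: 7 to 12, Ahmed.
Osei vs Okafor: Osei wins 10–9.
Gupta vs Ahmed: 10 to 9, Gupta.
Gupta vs Okafor: 13 to 6, Gupta.
Ahmed vs Okafor: Ahmed, 17–2.
Each candidate has at least one pairwise win (Blum beats Osei; Osei beats Okafor; Gupta beats Blum; Ahmed beats Blum; Okafor beats Blum) — no Condorcet loser.

none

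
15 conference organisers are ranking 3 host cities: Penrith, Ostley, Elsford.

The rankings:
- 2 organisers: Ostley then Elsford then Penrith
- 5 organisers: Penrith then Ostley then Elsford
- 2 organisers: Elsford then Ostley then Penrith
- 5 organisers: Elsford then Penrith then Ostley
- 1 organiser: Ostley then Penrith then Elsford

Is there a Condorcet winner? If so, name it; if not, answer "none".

none

Check each pair by majority over 15 ballots:
Penrith vs Ostley: 5+5 = 10 for Penrith, 5 for Ostley — Penrith by 10–5.
Penrith vs Elsford: Penrith is ranked higher on 5+1 = 6 ballots, Elsford on 9. Elsford wins 9–6.
Ostley vs Elsford: 2+5+1 = 8 for Ostley, 7 for Elsford — Ostley by 8–7.
Each city drops at least one matchup (Penrith loses to Elsford; Ostley loses to Penrith; Elsford loses to Ostley); the cycle Penrith beats Ostley beats Elsford beats Penrith rules out a Condorcet winner.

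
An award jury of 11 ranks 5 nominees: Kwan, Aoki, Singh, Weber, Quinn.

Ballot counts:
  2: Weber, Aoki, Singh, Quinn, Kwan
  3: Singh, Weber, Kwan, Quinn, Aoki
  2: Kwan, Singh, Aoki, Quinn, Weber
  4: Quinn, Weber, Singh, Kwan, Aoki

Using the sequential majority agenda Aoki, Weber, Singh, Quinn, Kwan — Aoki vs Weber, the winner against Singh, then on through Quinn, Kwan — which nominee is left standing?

Round 1: Aoki vs Weber — 2–9, Weber advances.
Round 2: Weber vs Singh — 6–5, Weber advances.
Round 3: Weber vs Quinn — 5–6, Quinn advances.
Round 4: Quinn vs Kwan — 6–5, Quinn advances.
The agenda winner is Quinn.

Quinn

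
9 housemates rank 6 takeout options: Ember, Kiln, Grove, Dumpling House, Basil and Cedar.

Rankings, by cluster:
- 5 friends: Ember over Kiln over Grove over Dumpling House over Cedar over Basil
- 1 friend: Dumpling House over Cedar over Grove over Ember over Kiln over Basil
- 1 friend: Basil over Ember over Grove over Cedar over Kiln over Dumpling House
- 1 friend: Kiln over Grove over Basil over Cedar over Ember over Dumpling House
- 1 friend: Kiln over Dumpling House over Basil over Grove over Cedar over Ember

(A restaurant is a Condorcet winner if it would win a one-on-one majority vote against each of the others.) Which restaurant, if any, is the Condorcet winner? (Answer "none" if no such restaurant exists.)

Ember

Check each pair by majority over 9 ballots:
Ember vs Kiln: Ember is ranked higher on 5+1+1 = 7 ballots, Kiln on 2. Ember wins 7–2.
Ember vs Grove: Ember preferred on 5+1 = 6 ballots; Ember wins 6–3.
Ember vs Dumpling House: Ember is ranked higher on 5+1+1 = 7 ballots, Dumpling House on 2. Ember wins 7–2.
Ember vs Basil: 5+1 = 6 for Ember, 3 for Basil — Ember by 6–3.
Ember vs Cedar: 6 to 3, Ember.
Kiln vs Grove: Kiln preferred on 5+1+1 = 7 ballots; Kiln wins 7–2.
Kiln vs Dumpling House: Kiln is ranked higher on 5+1+1+1 = 8 ballots, Dumpling House on 1. Kiln wins 8–1.
Kiln vs Basil: Kiln is ranked higher on 5+1+1+1 = 8 ballots, Basil on 1. Kiln wins 8–1.
Kiln vs Cedar: 7 to 2, Kiln.
Grove vs Dumpling House: 7 to 2, Grove.
Grove vs Basil: 7 to 2, Grove.
Grove vs Cedar: Grove is ranked higher on 5+1+1+1 = 8 ballots, Cedar on 1. Grove wins 8–1.
Dumpling House vs Basil: Dumpling House preferred on 5+1+1 = 7 ballots; Dumpling House wins 7–2.
Dumpling House vs Cedar: 7 to 2, Dumpling House.
Basil vs Cedar: Basil preferred on 1+1+1 = 3 ballots; Cedar wins 6–3.
Ember defeats every rival head-to-head and is the Condorcet winner.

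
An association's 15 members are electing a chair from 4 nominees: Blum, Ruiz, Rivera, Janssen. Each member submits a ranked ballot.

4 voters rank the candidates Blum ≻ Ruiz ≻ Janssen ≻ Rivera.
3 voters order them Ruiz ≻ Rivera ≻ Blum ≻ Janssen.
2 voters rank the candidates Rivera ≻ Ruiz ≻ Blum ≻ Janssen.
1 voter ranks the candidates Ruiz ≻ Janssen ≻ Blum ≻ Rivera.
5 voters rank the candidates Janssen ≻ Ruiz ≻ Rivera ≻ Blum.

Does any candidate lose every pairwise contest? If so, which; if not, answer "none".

none

Head-to-head results (15 voters):
Blum vs Ruiz: Ruiz wins 11–4.
Blum vs Rivera: 4+1 = 5 for Blum, 10 for Rivera — Rivera by 10–5.
Blum vs Janssen: 9 to 6, Blum.
Ruiz–Rivera: Ruiz 13–2.
Ruiz vs Janssen: Ruiz wins 10–5.
Rivera vs Janssen: Janssen, 10–5.
Every candidate wins at least one matchup (Blum beats Janssen; Ruiz beats Blum; Rivera beats Blum; Janssen beats Rivera), so there is no Condorcet loser.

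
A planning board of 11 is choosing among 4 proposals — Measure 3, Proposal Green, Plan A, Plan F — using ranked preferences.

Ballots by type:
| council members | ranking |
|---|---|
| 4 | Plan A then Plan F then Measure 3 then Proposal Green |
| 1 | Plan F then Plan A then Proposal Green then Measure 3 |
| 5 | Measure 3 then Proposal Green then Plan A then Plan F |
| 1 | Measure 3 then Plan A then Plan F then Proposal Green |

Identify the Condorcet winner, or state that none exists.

Measure 3

Check each pair by majority over 11 ballots:
Measure 3 vs Proposal Green: 10 to 1, Measure 3.
Measure 3 vs Plan A: 6 to 5, Measure 3.
Measure 3 vs Plan F: Measure 3 is ranked higher on 5+1 = 6 ballots, Plan F on 5. Measure 3 wins 6–5.
Proposal Green vs Plan A: Proposal Green preferred on 5 ballots; Plan A wins 6–5.
Proposal Green vs Plan F: Proposal Green preferred on 5 ballots; Plan F wins 6–5.
Plan A vs Plan F: Plan A is ranked higher on 4+5+1 = 10 ballots, Plan F on 1. Plan A wins 10–1.
Measure 3 wins every pairwise contest, so Measure 3 is the Condorcet winner.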